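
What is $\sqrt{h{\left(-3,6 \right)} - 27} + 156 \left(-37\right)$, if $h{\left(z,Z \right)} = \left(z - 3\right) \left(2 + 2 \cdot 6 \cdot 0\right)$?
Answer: $-5772 + i \sqrt{39} \approx -5772.0 + 6.245 i$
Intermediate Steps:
$h{\left(z,Z \right)} = -6 + 2 z$ ($h{\left(z,Z \right)} = \left(-3 + z\right) \left(2 + 12 \cdot 0\right) = \left(-3 + z\right) \left(2 + 0\right) = \left(-3 + z\right) 2 = -6 + 2 z$)
$\sqrt{h{\left(-3,6 \right)} - 27} + 156 \left(-37\right) = \sqrt{\left(-6 + 2 \left(-3\right)\right) - 27} + 156 \left(-37\right) = \sqrt{\left(-6 - 6\right) - 27} - 5772 = \sqrt{-12 - 27} - 5772 = \sqrt{-39} - 5772 = i \sqrt{39} - 5772 = -5772 + i \sqrt{39}$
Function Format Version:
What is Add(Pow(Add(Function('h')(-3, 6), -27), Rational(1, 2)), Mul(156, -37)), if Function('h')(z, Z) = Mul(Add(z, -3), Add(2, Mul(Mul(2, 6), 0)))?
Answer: Add(-5772, Mul(I, Pow(39, Rational(1, 2)))) ≈ Add(-5772.0, Mul(6.2450, I))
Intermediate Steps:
Function('h')(z, Z) = Add(-6, Mul(2, z)) (Function('h')(z, Z) = Mul(Add(-3, z), Add(2, Mul(12, 0))) = Mul(Add(-3, z), Add(2, 0)) = Mul(Add(-3, z), 2) = Add(-6, Mul(2, z)))
Add(Pow(Add(Function('h')(-3, 6), -27), Rational(1, 2)), Mul(156, -37)) = Add(Pow(Add(Add(-6, Mul(2, -3)), -27), Rational(1, 2)), Mul(156, -37)) = Add(Pow(Add(Add(-6, -6), -27), Rational(1, 2)), -5772) = Add(Pow(Add(-12, -27), Rational(1, 2)), -5772) = Add(Pow(-39, Rational(1, 2)), -5772) = Add(Mul(I, Pow(39, Rational(1, 2))), -5772) = Add(-5772, Mul(I, Pow(39, Rational(1, 2))))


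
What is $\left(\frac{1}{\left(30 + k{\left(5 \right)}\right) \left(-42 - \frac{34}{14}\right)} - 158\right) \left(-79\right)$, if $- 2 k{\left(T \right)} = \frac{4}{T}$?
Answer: $\frac{574524261}{46028} \approx 12482.0$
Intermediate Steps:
$k{\left(T \right)} = - \frac{2}{T}$ ($k{\left(T \right)} = - \frac{4 \frac{1}{T}}{2} = - \frac{2}{T}$)
$\left(\frac{1}{\left(30 + k{\left(5 \right)}\right) \left(-42 - \frac{34}{14}\right)} - 158\right) \left(-79\right) = \left(\frac{1}{\left(30 - \frac{2}{5}\right) \left(-42 - \frac{34}{14}\right)} - 158\right) \left(-79\right) = \left(\frac{1}{\left(30 - \frac{2}{5}\right) \left(-42 - \frac{17}{7}\right)} - 158\right) \left(-79\right) = \left(\frac{1}{\frac{148}{5} \left(- \frac{311}{7}\right)} - 158\right) \left(-79\right) = \left(\frac{1}{- \frac{46028}{35}} - 158\right) \left(-79\right) = \left(- \frac{35}{46028} - 158\right) \left(-79\right) = \left(- \frac{7272459}{46028}\right) \left(-79\right) = \frac{574524261}{46028}$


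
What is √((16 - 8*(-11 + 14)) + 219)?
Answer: √211 ≈ 14.526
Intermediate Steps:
√((16 - 8*(-11 + 14)) + 219) = √((16 - 8*3) + 219) = √((16 - 24) + 219) = √(-8 + 219) = √211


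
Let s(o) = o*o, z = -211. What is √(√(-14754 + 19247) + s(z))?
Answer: √(44521 + √4493) ≈ 211.16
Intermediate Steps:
s(o) = o²
√(√(-14754 + 19247) + s(z)) = √(√(-14754 + 19247) + (-211)²) = √(√4493 + 44521) = √(44521 + √4493)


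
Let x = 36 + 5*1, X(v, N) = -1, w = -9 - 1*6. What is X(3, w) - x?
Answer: -42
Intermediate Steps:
w = -15 (w = -9 - 6 = -15)
x = 41 (x = 36 + 5 = 41)
X(3, w) - x = -1 - 1*41 = -1 - 41 = -42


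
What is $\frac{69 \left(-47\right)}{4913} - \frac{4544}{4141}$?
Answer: $- \frac{35753935}{20344733} \approx -1.7574$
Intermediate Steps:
$\frac{69 \left(-47\right)}{4913} - \frac{4544}{4141} = \left(-3243\right) \frac{1}{4913} - \frac{4544}{4141} = - \frac{3243}{4913} - \frac{4544}{4141} = - \frac{35753935}{20344733}$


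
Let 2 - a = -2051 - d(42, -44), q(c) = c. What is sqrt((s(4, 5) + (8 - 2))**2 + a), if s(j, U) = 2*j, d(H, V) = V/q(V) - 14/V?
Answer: sqrt(1089154)/22 ≈ 47.438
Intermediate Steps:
d(H, V) = 1 - 14/V (d(H, V) = V/V - 14/V = 1 - 14/V)
a = 45195/22 (a = 2 - (-2051 - (-14 - 44)/(-44)) = 2 - (-2051 - (-1)*(-58)/44) = 2 - (-2051 - 1*29/22) = 2 - (-2051 - 29/22) = 2 - 1*(-45151/22) = 2 + 45151/22 = 45195/22 ≈ 2054.3)
sqrt((s(4, 5) + (8 - 2))**2 + a) = sqrt((2*4 + (8 - 2))**2 + 45195/22) = sqrt((8 + 6)**2 + 45195/22) = sqrt(14**2 + 45195/22) = sqrt(196 + 45195/22) = sqrt(49507/22) = sqrt(1089154)/22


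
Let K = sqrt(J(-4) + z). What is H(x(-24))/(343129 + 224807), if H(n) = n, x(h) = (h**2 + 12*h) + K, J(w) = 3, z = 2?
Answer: 1/1972 + sqrt(5)/567936 ≈ 0.00051104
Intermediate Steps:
K = sqrt(5) (K = sqrt(3 + 2) = sqrt(5) ≈ 2.2361)
x(h) = sqrt(5) + h**2 + 12*h (x(h) = (h**2 + 12*h) + sqrt(5) = sqrt(5) + h**2 + 12*h)
H(x(-24))/(343129 + 224807) = (sqrt(5) + (-24)**2 + 12*(-24))/(343129 + 224807) = (sqrt(5) + 576 - 288)/567936 = (288 + sqrt(5))*(1/567936) = 1/1972 + sqrt(5)/567936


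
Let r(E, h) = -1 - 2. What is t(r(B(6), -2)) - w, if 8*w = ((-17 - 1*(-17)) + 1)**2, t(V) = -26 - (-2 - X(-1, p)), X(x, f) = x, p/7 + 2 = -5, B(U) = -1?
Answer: -201/8 ≈ -25.125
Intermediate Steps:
p = -49 (p = -14 + 7*(-5) = -14 - 35 = -49)
r(E, h) = -3
t(V) = -25 (t(V) = -26 - (-2 - 1*(-1)) = -26 - (-2 + 1) = -26 - 1*(-1) = -26 + 1 = -25)
w = 1/8 (w = ((-17 - 1*(-17)) + 1)**2/8 = ((-17 + 17) + 1)**2/8 = (0 + 1)**2/8 = (1/8)*1**2 = (1/8)*1 = 1/8 ≈ 0.12500)
t(r(B(6), -2)) - w = -25 - 1*1/8 = -25 - 1/8 = -201/8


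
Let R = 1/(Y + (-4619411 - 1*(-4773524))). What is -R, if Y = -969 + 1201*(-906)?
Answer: 1/934962 ≈ 1.0696e-6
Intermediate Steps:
Y = -1089075 (Y = -969 - 1088106 = -1089075)
R = -1/934962 (R = 1/(-1089075 + (-4619411 - 1*(-4773524))) = 1/(-1089075 + (-4619411 + 4773524)) = 1/(-1089075 + 154113) = 1/(-934962) = -1/934962 ≈ -1.0696e-6)
-R = -1*(-1/934962) = 1/934962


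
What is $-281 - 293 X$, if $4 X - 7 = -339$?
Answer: $24038$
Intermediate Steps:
$X = -83$ ($X = \frac{7}{4} + \frac{1}{4} \left(-339\right) = \frac{7}{4} - \frac{339}{4} = -83$)
$-281 - 293 X = -281 - -24319 = -281 + 24319 = 24038$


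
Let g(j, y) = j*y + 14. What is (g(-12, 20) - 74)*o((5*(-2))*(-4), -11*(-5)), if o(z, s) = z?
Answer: -12000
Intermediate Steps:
g(j, y) = 14 + j*y
(g(-12, 20) - 74)*o((5*(-2))*(-4), -11*(-5)) = ((14 - 12*20) - 74)*((5*(-2))*(-4)) = ((14 - 240) - 74)*(-10*(-4)) = (-226 - 74)*40 = -300*40 = -12000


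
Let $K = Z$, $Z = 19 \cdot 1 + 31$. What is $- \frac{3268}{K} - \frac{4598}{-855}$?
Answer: $- \frac{13496}{225} \approx -59.982$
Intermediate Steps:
$Z = 50$ ($Z = 19 + 31 = 50$)
$K = 50$
$- \frac{3268}{K} - \frac{4598}{-855} = - \frac{3268}{50} - \frac{4598}{-855} = \left(-3268\right) \frac{1}{50} - - \frac{242}{45} = - \frac{1634}{25} + \frac{242}{45} = - \frac{13496}{225}$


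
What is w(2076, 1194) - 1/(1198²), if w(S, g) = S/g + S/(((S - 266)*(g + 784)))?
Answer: 444610019996649/255629860671820 ≈ 1.7393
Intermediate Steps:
w(S, g) = S/g + S/((-266 + S)*(784 + g)) (w(S, g) = S/g + S/(((-266 + S)*(784 + g))) = S/g + S*(1/((-266 + S)*(784 + g))) = S/g + S/((-266 + S)*(784 + g)))
w(2076, 1194) - 1/(1198²) = 2076*(-208544 - 265*1194 + 784*2076 + 2076*1194)/(1194*(-208544 - 266*1194 + 784*2076 + 2076*1194)) - 1/(1198²) = 2076*(1/1194)*(-208544 - 316410 + 1627584 + 2478744)/(-208544 - 317604 + 1627584 + 2478744) - 1/1435204 = 2076*(1/1194)*3581374/3580180 - 1*1/1435204 = 2076*(1/1194)*(1/3580180)*3581374 - 1/1435204 = 309788851/178113955 - 1/1435204 = 444610019996649/255629860671820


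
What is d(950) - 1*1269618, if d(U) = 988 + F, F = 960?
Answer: -1267670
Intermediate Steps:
d(U) = 1948 (d(U) = 988 + 960 = 1948)
d(950) - 1*1269618 = 1948 - 1*1269618 = 1948 - 1269618 = -1267670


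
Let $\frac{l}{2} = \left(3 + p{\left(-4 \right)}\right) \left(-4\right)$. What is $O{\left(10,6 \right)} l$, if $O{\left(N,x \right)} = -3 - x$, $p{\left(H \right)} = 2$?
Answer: $360$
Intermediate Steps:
$l = -40$ ($l = 2 \left(3 + 2\right) \left(-4\right) = 2 \cdot 5 \left(-4\right) = 2 \left(-20\right) = -40$)
$O{\left(10,6 \right)} l = \left(-3 - 6\right) \left(-40\right) = \left(-9\right) \left(-40\right) = 360$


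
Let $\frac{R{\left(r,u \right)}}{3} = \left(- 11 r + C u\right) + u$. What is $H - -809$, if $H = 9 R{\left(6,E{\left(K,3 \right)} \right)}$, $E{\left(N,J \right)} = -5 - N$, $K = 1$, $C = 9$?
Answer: $-2593$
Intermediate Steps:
$R{\left(r,u \right)} = - 33 r + 30 u$ ($R{\left(r,u \right)} = 3 \left(\left(- 11 r + 9 u\right) + u\right) = 3 \left(- 11 r + 10 u\right) = - 33 r + 30 u$)
$H = -3402$ ($H = 9 \left(\left(-33\right) 6 + 30 \left(-5 - 1\right)\right) = 9 \left(-198 + 30 \left(-5 - 1\right)\right) = 9 \left(-198 + 30 \left(-6\right)\right) = 9 \left(-198 - 180\right) = 9 \left(-378\right) = -3402$)
$H - -809 = -3402 - -809 = -3402 + 809 = -2593$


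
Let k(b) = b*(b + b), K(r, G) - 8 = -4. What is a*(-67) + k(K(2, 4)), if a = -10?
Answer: 702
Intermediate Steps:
K(r, G) = 4 (K(r, G) = 8 - 4 = 4)
k(b) = 2*b**2 (k(b) = b*(2*b) = 2*b**2)
a*(-67) + k(K(2, 4)) = -10*(-67) + 2*4**2 = 670 + 2*16 = 670 + 32 = 702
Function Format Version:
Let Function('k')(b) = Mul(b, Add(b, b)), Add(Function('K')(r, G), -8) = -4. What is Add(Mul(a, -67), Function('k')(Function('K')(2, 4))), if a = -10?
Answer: 702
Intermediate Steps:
Function('K')(r, G) = 4 (Function('K')(r, G) = Add(8, -4) = 4)
Function('k')(b) = Mul(2, Pow(b, 2)) (Function('k')(b) = Mul(b, Mul(2, b)) = Mul(2, Pow(b, 2)))
Add(Mul(a, -67), Function('k')(Function('K')(2, 4))) = Add(Mul(-10, -67), Mul(2, Pow(4, 2))) = Add(670, Mul(2, 16)) = Add(670, 32) = 702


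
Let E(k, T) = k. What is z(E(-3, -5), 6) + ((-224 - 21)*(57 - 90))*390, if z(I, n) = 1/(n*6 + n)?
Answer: 132432301/42 ≈ 3.1532e+6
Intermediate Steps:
z(I, n) = 1/(7*n) (z(I, n) = 1/(6*n + n) = 1/(7*n))
z(E(-3, -5), 6) + ((-224 - 21)*(57 - 90))*390 = (⅐)/6 + ((-224 - 21)*(57 - 90))*390 = (⅐)*(⅙) - 245*(-33)*390 = 1/42 + 8085*390 = 1/42 + 3153150 = 132432301/42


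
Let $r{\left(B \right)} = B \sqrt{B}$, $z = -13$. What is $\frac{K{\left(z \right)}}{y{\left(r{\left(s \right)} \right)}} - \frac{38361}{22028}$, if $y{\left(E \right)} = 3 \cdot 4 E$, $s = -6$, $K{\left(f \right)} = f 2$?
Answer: $- \frac{38361}{22028} - \frac{13 i \sqrt{6}}{216} \approx -1.7415 - 0.14742 i$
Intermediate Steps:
$K{\left(f \right)} = 2 f$
$r{\left(B \right)} = B^{\frac{3}{2}}$
$y{\left(E \right)} = 12 E$
$\frac{K{\left(z \right)}}{y{\left(r{\left(s \right)} \right)}} - \frac{38361}{22028} = \frac{2 \left(-13\right)}{12 \left(-6\right)^{\frac{3}{2}}} - \frac{38361}{22028} = - \frac{26}{12 \left(- 6 i \sqrt{6}\right)} - \frac{38361}{22028} = - \frac{26}{\left(-72\right) i \sqrt{6}} - \frac{38361}{22028} = - 26 \frac{i \sqrt{6}}{432} - \frac{38361}{22028} = - \frac{13 i \sqrt{6}}{216} - \frac{38361}{22028} = - \frac{38361}{22028} - \frac{13 i \sqrt{6}}{216}$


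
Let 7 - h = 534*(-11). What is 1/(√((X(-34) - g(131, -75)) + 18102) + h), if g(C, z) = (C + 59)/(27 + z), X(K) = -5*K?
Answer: 141144/829629241 - 2*√2631738/829629241 ≈ 0.00016622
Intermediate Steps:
g(C, z) = (59 + C)/(27 + z)
h = 5881 (h = 7 - 534*(-11) = 7 - 1*(-5874) = 7 + 5874 = 5881)
1/(√((X(-34) - g(131, -75)) + 18102) + h) = 1/(√((-5*(-34) - (59 + 131)/(27 - 75)) + 18102) + 5881) = 1/(√((170 - 190/(-48)) + 18102) + 5881) = 1/(√((170 - (-1)*190/48) + 18102) + 5881) = 1/(√((170 - 1*(-95/24)) + 18102) + 5881) = 1/(√((170 + 95/24) + 18102) + 5881) = 1/(√(4175/24 + 18102) + 5881) = 1/(√(438623/24) + 5881) = 1/(√2631738/12 + 5881) = 1/(5881 + √2631738/12)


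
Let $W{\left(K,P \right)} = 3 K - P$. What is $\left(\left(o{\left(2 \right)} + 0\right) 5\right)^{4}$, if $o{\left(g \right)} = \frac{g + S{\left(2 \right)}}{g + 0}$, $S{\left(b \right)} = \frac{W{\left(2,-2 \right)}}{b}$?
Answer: $50625$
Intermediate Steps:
$W{\left(K,P \right)} = - P + 3 K$
$S{\left(b \right)} = \frac{8}{b}$ ($S{\left(b \right)} = \frac{\left(-1\right) \left(-2\right) + 3 \cdot 2}{b} = \frac{2 + 6}{b} = \frac{8}{b}$)
$o{\left(g \right)} = \frac{4 + g}{g}$ ($o{\left(g \right)} = \frac{g + \frac{8}{2}}{g + 0} = \frac{g + 8 \cdot \frac{1}{2}}{g} = \frac{g + 4}{g} = \frac{4 + g}{g}$)
$\left(\left(o{\left(2 \right)} + 0\right) 5\right)^{4} = \left(\left(\frac{4 + 2}{2} + 0\right) 5\right)^{4} = \left(\left(\frac{1}{2} \cdot 6 + 0\right) 5\right)^{4} = \left(\left(3 + 0\right) 5\right)^{4} = \left(3 \cdot 5\right)^{4} = 15^{4} = 50625$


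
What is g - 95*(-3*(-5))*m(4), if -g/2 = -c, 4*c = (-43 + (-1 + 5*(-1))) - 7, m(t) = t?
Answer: -5728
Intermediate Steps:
c = -14 (c = ((-43 + (-1 + 5*(-1))) - 7)/4 = ((-43 + (-1 - 5)) - 7)/4 = ((-43 - 6) - 7)/4 = (-49 - 7)/4 = (1/4)*(-56) = -14)
g = -28 (g = -(-2)*(-14) = -2*14 = -28)
g - 95*(-3*(-5))*m(4) = -28 - 95*(-3*(-5))*4 = -28 - 1425*4 = -28 - 95*60 = -28 - 5700 = -5728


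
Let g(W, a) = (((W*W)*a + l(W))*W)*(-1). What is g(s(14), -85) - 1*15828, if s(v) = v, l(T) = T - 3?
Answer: 217258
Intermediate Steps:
l(T) = -3 + T
g(W, a) = -W*(-3 + W + a*W²) (g(W, a) = (((W*W)*a + (-3 + W))*W)*(-1) = ((W²*a + (-3 + W))*W)*(-1) = ((a*W² + (-3 + W))*W)*(-1) = ((-3 + W + a*W²)*W)*(-1) = (W*(-3 + W + a*W²))*(-1) = -W*(-3 + W + a*W²))
g(s(14), -85) - 1*15828 = 14*(3 - 1*14 - 1*(-85)*14²) - 1*15828 = 14*(3 - 14 - 1*(-85)*196) - 15828 = 14*(3 - 14 + 16660) - 15828 = 14*16649 - 15828 = 233086 - 15828 = 217258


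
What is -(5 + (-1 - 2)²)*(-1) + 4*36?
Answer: 158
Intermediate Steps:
-(5 + (-1 - 2)²)*(-1) + 4*36 = -(5 + (-3)²)*(-1) + 144 = -(5 + 9)*(-1) + 144 = -1*14*(-1) + 144 = -14*(-1) + 144 = 14 + 144 = 158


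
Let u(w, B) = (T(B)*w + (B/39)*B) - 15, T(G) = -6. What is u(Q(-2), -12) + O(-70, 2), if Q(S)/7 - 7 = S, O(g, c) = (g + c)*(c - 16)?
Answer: 9499/13 ≈ 730.69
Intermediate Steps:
O(g, c) = (-16 + c)*(c + g) (O(g, c) = (c + g)*(-16 + c) = (-16 + c)*(c + g))
Q(S) = 49 + 7*S
u(w, B) = -15 - 6*w + B²/39 (u(w, B) = (-6*w + (B/39)*B) - 15 = (-6*w + B²/39) - 15 = -15 - 6*w + B²/39)
u(Q(-2), -12) + O(-70, 2) = (-15 - 6*(49 + 7*(-2)) + (1/39)*(-12)²) + (2² - 16*2 - 16*(-70) + 2*(-70)) = (-15 - 6*(49 - 14) + (1/39)*144) + (4 - 32 + 1120 - 140) = (-15 - 6*35 + 48/13) + 952 = (-15 - 210 + 48/13) + 952 = -2877/13 + 952 = 9499/13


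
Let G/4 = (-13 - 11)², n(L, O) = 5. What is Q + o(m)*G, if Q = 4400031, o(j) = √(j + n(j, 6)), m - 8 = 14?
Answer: 4400031 + 6912*√3 ≈ 4.4120e+6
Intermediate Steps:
m = 22 (m = 8 + 14 = 22)
G = 2304 (G = 4*(-13 - 11)² = 4*(-24)² = 4*576 = 2304)
o(j) = √(5 + j) (o(j) = √(j + 5) = √(5 + j))
Q + o(m)*G = 4400031 + √(5 + 22)*2304 = 4400031 + √27*2304 = 4400031 + (3*√3)*2304 = 4400031 + 6912*√3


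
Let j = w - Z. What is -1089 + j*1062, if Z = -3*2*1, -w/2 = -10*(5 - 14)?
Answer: -185877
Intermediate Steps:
w = -180 (w = -(-20)*(5 - 14) = -(-20)*(-9) = -2*90 = -180)
Z = -6 (Z = -6*1 = -6)
j = -174 (j = -180 - 1*(-6) = -180 + 6 = -174)
-1089 + j*1062 = -1089 - 174*1062 = -1089 - 184788 = -185877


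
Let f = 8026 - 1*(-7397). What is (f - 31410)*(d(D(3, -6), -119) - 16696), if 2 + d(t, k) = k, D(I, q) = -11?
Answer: 268853379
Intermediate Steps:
d(t, k) = -2 + k
f = 15423 (f = 8026 + 7397 = 15423)
(f - 31410)*(d(D(3, -6), -119) - 16696) = (15423 - 31410)*((-2 - 119) - 16696) = -15987*(-121 - 16696) = -15987*(-16817) = 268853379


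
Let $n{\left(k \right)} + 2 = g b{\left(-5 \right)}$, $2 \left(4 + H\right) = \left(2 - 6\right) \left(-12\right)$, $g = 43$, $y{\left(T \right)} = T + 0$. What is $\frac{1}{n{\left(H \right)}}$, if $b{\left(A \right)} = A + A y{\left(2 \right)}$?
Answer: $- \frac{1}{647} \approx -0.0015456$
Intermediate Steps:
$y{\left(T \right)} = T$
$b{\left(A \right)} = 3 A$ ($b{\left(A \right)} = A + A 2 = A + 2 A = 3 A$)
$H = 20$ ($H = -4 + \frac{\left(2 - 6\right) \left(-12\right)}{2} = -4 + \frac{\left(-4\right) \left(-12\right)}{2} = -4 + \frac{1}{2} \cdot 48 = -4 + 24 = 20$)
$n{\left(k \right)} = -647$ ($n{\left(k \right)} = -2 + 43 \cdot 3 \left(-5\right) = -2 + 43 \left(-15\right) = -2 - 645 = -647$)
$\frac{1}{n{\left(H \right)}} = \frac{1}{-647} = - \frac{1}{647}$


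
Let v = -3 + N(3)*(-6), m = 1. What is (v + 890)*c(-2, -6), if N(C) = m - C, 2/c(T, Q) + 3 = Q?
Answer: -1798/9 ≈ -199.78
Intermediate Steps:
c(T, Q) = 2/(-3 + Q)
N(C) = 1 - C
v = 9 (v = -3 + (1 - 1*3)*(-6) = -3 + (1 - 3)*(-6) = -3 - 2*(-6) = -3 + 12 = 9)
(v + 890)*c(-2, -6) = (9 + 890)*(2/(-3 - 6)) = 899*(2/(-9)) = 899*(2*(-1/9)) = 899*(-2/9) = -1798/9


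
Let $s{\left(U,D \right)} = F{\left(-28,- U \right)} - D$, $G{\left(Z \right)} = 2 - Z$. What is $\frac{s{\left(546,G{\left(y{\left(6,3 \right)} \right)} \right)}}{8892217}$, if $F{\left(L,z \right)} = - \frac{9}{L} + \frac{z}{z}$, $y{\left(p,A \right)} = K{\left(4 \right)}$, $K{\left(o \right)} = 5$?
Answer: $\frac{121}{248982076} \approx 4.8598 \cdot 10^{-7}$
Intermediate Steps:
$y{\left(p,A \right)} = 5$
$F{\left(L,z \right)} = 1 - \frac{9}{L}$ ($F{\left(L,z \right)} = - \frac{9}{L} + 1 = 1 - \frac{9}{L}$)
$s{\left(U,D \right)} = \frac{37}{28} - D$ ($s{\left(U,D \right)} = \frac{-9 - 28}{-28} - D = \left(- \frac{1}{28}\right) \left(-37\right) - D = \frac{37}{28} - D$)
$\frac{s{\left(546,G{\left(y{\left(6,3 \right)} \right)} \right)}}{8892217} = \frac{\frac{37}{28} - \left(2 - 5\right)}{8892217} = \left(\frac{37}{28} - \left(2 - 5\right)\right) \frac{1}{8892217} = \left(\frac{37}{28} - -3\right) \frac{1}{8892217} = \left(\frac{37}{28} + 3\right) \frac{1}{8892217} = \frac{121}{28} \cdot \frac{1}{8892217} = \frac{121}{248982076}$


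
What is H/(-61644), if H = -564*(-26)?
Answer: -1222/5137 ≈ -0.23788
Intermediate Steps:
H = 14664
H/(-61644) = 14664/(-61644) = 14664*(-1/61644) = -1222/5137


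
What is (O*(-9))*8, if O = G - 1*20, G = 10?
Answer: 720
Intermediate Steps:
O = -10 (O = 10 - 1*20 = 10 - 20 = -10)
(O*(-9))*8 = -10*(-9)*8 = 90*8 = 720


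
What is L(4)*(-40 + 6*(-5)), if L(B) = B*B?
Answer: -1120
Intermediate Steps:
L(B) = B²
L(4)*(-40 + 6*(-5)) = 4²*(-40 + 6*(-5)) = 16*(-40 - 30) = 16*(-70) = -1120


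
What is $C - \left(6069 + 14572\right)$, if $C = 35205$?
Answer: $14564$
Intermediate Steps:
$C - \left(6069 + 14572\right) = 35205 - \left(6069 + 14572\right) = 35205 - 20641 = 14564$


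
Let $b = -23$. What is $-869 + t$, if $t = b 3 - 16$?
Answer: $-954$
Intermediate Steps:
$t = -85$ ($t = \left(-23\right) 3 - 16 = -69 - 16 = -85$)
$-869 + t = -869 - 85 = -954$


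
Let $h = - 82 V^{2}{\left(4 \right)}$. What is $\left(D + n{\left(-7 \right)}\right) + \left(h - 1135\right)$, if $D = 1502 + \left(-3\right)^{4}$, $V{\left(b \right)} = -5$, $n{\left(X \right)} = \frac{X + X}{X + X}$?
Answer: $-1601$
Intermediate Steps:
$n{\left(X \right)} = 1$ ($n{\left(X \right)} = \frac{2 X}{2 X} = 2 X \frac{1}{2 X} = 1$)
$h = -2050$ ($h = - 82 \left(-5\right)^{2} = \left(-82\right) 25 = -2050$)
$D = 1583$ ($D = 1502 + 81 = 1583$)
$\left(D + n{\left(-7 \right)}\right) + \left(h - 1135\right) = \left(1583 + 1\right) - 3185 = 1584 - 3185 = -1601$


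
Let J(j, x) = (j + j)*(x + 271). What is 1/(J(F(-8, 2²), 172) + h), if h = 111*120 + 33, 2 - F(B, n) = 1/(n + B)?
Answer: 2/30693 ≈ 6.5161e-5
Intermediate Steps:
F(B, n) = 2 - 1/(B + n) (F(B, n) = 2 - 1/(n + B) = 2 - 1/(B + n))
h = 13353 (h = 13320 + 33 = 13353)
J(j, x) = 2*j*(271 + x) (J(j, x) = (2*j)*(271 + x) = 2*j*(271 + x))
1/(J(F(-8, 2²), 172) + h) = 1/(2*((-1 + 2*(-8) + 2*2²)/(-8 + 2²))*(271 + 172) + 13353) = 1/(2*((-1 - 16 + 2*4)/(-8 + 4))*443 + 13353) = 1/(2*((-1 - 16 + 8)/(-4))*443 + 13353) = 1/(2*(-¼*(-9))*443 + 13353) = 1/(2*(9/4)*443 + 13353) = 1/(3987/2 + 13353) = 1/(30693/2) = 2/30693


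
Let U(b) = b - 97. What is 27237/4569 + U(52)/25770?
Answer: 15593153/2616514 ≈ 5.9595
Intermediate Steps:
U(b) = -97 + b
27237/4569 + U(52)/25770 = 27237/4569 + (-97 + 52)/25770 = 27237*(1/4569) - 45*1/25770 = 9079/1523 - 3/1718 = 15593153/2616514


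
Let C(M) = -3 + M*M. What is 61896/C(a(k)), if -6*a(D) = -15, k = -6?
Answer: 247584/13 ≈ 19045.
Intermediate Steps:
a(D) = 5/2 (a(D) = -1/6*(-15) = 5/2)
C(M) = -3 + M**2
61896/C(a(k)) = 61896/(-3 + (5/2)**2) = 61896/(-3 + 25/4) = 61896/(13/4) = 61896*(4/13) = 247584/13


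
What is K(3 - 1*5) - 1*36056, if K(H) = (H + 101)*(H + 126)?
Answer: -23780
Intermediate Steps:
K(H) = (101 + H)*(126 + H)
K(3 - 1*5) - 1*36056 = (12726 + (3 - 1*5)² + 227*(3 - 1*5)) - 1*36056 = (12726 + (3 - 5)² + 227*(3 - 5)) - 36056 = (12726 + (-2)² + 227*(-2)) - 36056 = (12726 + 4 - 454) - 36056 = 12276 - 36056 = -23780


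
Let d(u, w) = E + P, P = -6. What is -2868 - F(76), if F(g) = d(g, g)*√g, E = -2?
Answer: -2868 + 16*√19 ≈ -2798.3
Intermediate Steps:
d(u, w) = -8 (d(u, w) = -2 - 6 = -8)
F(g) = -8*√g
-2868 - F(76) = -2868 - (-8)*√76 = -2868 - (-8)*2*√19 = -2868 - (-16)*√19 = -2868 + 16*√19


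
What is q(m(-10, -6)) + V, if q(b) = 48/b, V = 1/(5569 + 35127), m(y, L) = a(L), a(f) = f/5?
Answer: -1627839/40696 ≈ -40.000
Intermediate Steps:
a(f) = f/5 (a(f) = f*(⅕) = f/5)
m(y, L) = L/5
V = 1/40696 ≈ 2.4572e-5
q(m(-10, -6)) + V = 48/(((⅕)*(-6))) + 1/40696 = 48/(-6/5) + 1/40696 = 48*(-⅚) + 1/40696 = -40 + 1/40696 = -1627839/40696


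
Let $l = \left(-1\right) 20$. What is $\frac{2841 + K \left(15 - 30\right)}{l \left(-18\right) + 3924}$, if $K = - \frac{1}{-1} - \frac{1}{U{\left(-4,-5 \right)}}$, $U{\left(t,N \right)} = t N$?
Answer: $\frac{3769}{5712} \approx 0.65984$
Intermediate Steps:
$l = -20$
$U{\left(t,N \right)} = N t$
$K = \frac{19}{20}$ ($K = - \frac{1}{-1} - \frac{1}{\left(-5\right) \left(-4\right)} = \left(-1\right) \left(-1\right) - \frac{1}{20} = 1 - \frac{1}{20} = \frac{19}{20} \approx 0.95$)
$\frac{2841 + K \left(15 - 30\right)}{l \left(-18\right) + 3924} = \frac{2841 + \frac{19 \left(15 - 30\right)}{20}}{\left(-20\right) \left(-18\right) + 3924} = \frac{2841 + \frac{19}{20} \left(-15\right)}{360 + 3924} = \frac{2841 - \frac{57}{4}}{4284} = \frac{11307}{4} \cdot \frac{1}{4284} = \frac{3769}{5712}$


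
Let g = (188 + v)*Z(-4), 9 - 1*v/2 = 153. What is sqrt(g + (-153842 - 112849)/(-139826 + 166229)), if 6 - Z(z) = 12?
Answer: sqrt(45692178103)/8801 ≈ 24.288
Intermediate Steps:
v = -288 (v = 18 - 2*153 = 18 - 306 = -288)
Z(z) = -6 (Z(z) = 6 - 1*12 = 6 - 12 = -6)
g = 600 (g = (188 - 288)*(-6) = -100*(-6) = 600)
sqrt(g + (-153842 - 112849)/(-139826 + 166229)) = sqrt(600 + (-153842 - 112849)/(-139826 + 166229)) = sqrt(600 - 266691/26403) = sqrt(600 - 266691*1/26403) = sqrt(600 - 88897/8801) = sqrt(5191703/8801) = sqrt(45692178103)/8801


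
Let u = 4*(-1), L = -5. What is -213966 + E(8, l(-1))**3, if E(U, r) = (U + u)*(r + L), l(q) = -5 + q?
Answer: -299150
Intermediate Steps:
u = -4
E(U, r) = (-5 + r)*(-4 + U) (E(U, r) = (U - 4)*(r - 5) = (-4 + U)*(-5 + r) = (-5 + r)*(-4 + U))
-213966 + E(8, l(-1))**3 = -213966 + (20 - 5*8 - 4*(-5 - 1) + 8*(-5 - 1))**3 = -213966 + (20 - 40 - 4*(-6) + 8*(-6))**3 = -213966 + (20 - 40 + 24 - 48)**3 = -213966 + (-44)**3 = -213966 - 85184 = -299150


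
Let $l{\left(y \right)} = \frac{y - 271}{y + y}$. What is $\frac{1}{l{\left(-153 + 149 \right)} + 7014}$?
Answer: $\frac{8}{56387} \approx 0.00014188$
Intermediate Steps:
$l{\left(y \right)} = \frac{-271 + y}{2 y}$
$\frac{1}{l{\left(-153 + 149 \right)} + 7014} = \frac{1}{\frac{-271 + \left(-153 + 149\right)}{2 \left(-153 + 149\right)} + 7014} = \frac{1}{\frac{-271 - 4}{2 \left(-4\right)} + 7014} = \frac{1}{\frac{1}{2} \left(- \frac{1}{4}\right) \left(-275\right) + 7014} = \frac{1}{\frac{275}{8} + 7014} = \frac{1}{\frac{56387}{8}} = \frac{8}{56387}$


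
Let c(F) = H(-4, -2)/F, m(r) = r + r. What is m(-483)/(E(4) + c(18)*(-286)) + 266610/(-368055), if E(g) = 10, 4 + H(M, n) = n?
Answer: -38362405/3876846 ≈ -9.8953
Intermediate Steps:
H(M, n) = -4 + n
m(r) = 2*r
c(F) = -6/F (c(F) = (-4 - 2)/F = -6/F)
m(-483)/(E(4) + c(18)*(-286)) + 266610/(-368055) = (2*(-483))/(10 - 6/18*(-286)) + 266610/(-368055) = -966/(10 - 6*1/18*(-286)) + 266610*(-1/368055) = -966/(10 - ⅓*(-286)) - 17774/24537 = -966/(10 + 286/3) - 17774/24537 = -966/316/3 - 17774/24537 = -966*3/316 - 17774/24537 = -1449/158 - 17774/24537 = -38362405/3876846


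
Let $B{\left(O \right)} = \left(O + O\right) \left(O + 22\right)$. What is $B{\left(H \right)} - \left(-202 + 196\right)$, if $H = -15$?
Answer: $-204$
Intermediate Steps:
$B{\left(O \right)} = 2 O \left(22 + O\right)$
$B{\left(H \right)} - \left(-202 + 196\right) = 2 \left(-15\right) \left(22 - 15\right) - \left(-202 + 196\right) = 2 \left(-15\right) 7 - -6 = -210 + 6 = -204$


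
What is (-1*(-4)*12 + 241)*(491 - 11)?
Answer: 138720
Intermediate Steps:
(-1*(-4)*12 + 241)*(491 - 11) = (4*12 + 241)*480 = (48 + 241)*480 = 289*480 = 138720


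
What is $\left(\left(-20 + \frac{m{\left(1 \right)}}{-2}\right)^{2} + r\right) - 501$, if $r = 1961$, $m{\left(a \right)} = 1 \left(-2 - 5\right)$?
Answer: $\frac{6929}{4} \approx 1732.3$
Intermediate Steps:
$m{\left(a \right)} = -7$ ($m{\left(a \right)} = 1 \left(-7\right) = -7$)
$\left(\left(-20 + \frac{m{\left(1 \right)}}{-2}\right)^{2} + r\right) - 501 = \left(\left(-20 - \frac{7}{-2}\right)^{2} + 1961\right) - 501 = \left(\left(-20 - - \frac{7}{2}\right)^{2} + 1961\right) - 501 = \left(\left(-20 + \frac{7}{2}\right)^{2} + 1961\right) - 501 = \left(\left(- \frac{33}{2}\right)^{2} + 1961\right) - 501 = \left(\frac{1089}{4} + 1961\right) - 501 = \frac{8933}{4} - 501 = \frac{6929}{4}$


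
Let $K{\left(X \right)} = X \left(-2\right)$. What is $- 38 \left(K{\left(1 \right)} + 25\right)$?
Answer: $-874$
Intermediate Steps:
$K{\left(X \right)} = - 2 X$
$- 38 \left(K{\left(1 \right)} + 25\right) = - 38 \left(\left(-2\right) 1 + 25\right) = - 38 \left(-2 + 25\right) = \left(-38\right) 23 = -874$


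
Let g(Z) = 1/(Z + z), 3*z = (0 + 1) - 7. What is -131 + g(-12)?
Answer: -1835/14 ≈ -131.07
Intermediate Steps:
z = -2 (z = ((0 + 1) - 7)/3 = (1 - 7)/3 = (⅓)*(-6) = -2)
g(Z) = 1/(-2 + Z) (g(Z) = 1/(Z - 2) = 1/(-2 + Z))
-131 + g(-12) = -131 + 1/(-2 - 12) = -131 + 1/(-14) = -131 - 1/14 = -1835/14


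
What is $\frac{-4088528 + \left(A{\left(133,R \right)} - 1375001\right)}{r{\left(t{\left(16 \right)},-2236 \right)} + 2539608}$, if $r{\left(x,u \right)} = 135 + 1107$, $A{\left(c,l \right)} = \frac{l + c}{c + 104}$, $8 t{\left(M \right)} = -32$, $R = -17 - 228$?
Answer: $- \frac{19920869}{9264330} \approx -2.1503$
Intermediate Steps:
$R = -245$
$t{\left(M \right)} = -4$ ($t{\left(M \right)} = \frac{1}{8} \left(-32\right) = -4$)
$A{\left(c,l \right)} = \frac{c + l}{104 + c}$
$r{\left(x,u \right)} = 1242$
$\frac{-4088528 + \left(A{\left(133,R \right)} - 1375001\right)}{r{\left(t{\left(16 \right)},-2236 \right)} + 2539608} = \frac{-4088528 - \left(1375001 - \frac{133 - 245}{104 + 133}\right)}{1242 + 2539608} = \frac{-4088528 - \left(1375001 - \frac{1}{237} \left(-112\right)\right)}{2540850} = \left(-4088528 + \left(\frac{1}{237} \left(-112\right) - 1375001\right)\right) \frac{1}{2540850} = \left(-4088528 - \frac{325875349}{237}\right) \frac{1}{2540850} = \left(- \frac{1294856485}{237}\right) \frac{1}{2540850} = - \frac{19920869}{9264330}$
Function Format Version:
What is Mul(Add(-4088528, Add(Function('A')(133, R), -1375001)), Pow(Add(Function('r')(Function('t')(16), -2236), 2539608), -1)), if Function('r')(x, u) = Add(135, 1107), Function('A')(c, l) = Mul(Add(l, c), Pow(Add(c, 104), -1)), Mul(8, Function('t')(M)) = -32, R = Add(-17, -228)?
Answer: Rational(-19920869, 9264330) ≈ -2.1503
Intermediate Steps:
R = -245
Function('t')(M) = -4 (Function('t')(M) = Mul(Rational(1, 8), -32) = -4)
Function('A')(c, l) = Mul(Pow(Add(104, c), -1), Add(c, l)) (Function('A')(c, l) = Mul(Add(c, l), Pow(Add(104, c), -1)) = Mul(Pow(Add(104, c), -1), Add(c, l)))
Function('r')(x, u) = 1242
Mul(Add(-4088528, Add(Function('A')(133, R), -1375001)), Pow(Add(Function('r')(Function('t')(16), -2236), 2539608), -1)) = Mul(Add(-4088528, Add(Mul(Pow(Add(104, 133), -1), Add(133, -245)), -1375001)), Pow(Add(1242, 2539608), -1)) = Mul(Add(-4088528, Add(Mul(Pow(237, -1), -112), -1375001)), Pow(2540850, -1)) = Mul(Add(-4088528, Add(Mul(Rational(1, 237), -112), -1375001)), Rational(1, 2540850)) = Mul(Add(-4088528, Add(Rational(-112, 237), -1375001)), Rational(1, 2540850)) = Mul(Add(-4088528, Rational(-325875349, 237)), Rational(1, 2540850)) = Mul(Rational(-1294856485, 237), Rational(1, 2540850)) = Rational(-19920869, 9264330)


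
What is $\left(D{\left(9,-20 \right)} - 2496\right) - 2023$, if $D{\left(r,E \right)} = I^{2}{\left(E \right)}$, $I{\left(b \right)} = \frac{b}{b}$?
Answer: $-4518$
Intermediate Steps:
$I{\left(b \right)} = 1$
$D{\left(r,E \right)} = 1$ ($D{\left(r,E \right)} = 1^{2} = 1$)
$\left(D{\left(9,-20 \right)} - 2496\right) - 2023 = \left(1 - 2496\right) - 2023 = -2495 - 2023 = -4518$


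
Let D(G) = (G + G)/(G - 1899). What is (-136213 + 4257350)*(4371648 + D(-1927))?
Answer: 34464922640814487/1913 ≈ 1.8016e+13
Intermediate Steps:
D(G) = 2*G/(-1899 + G) (D(G) = (2*G)/(-1899 + G) = 2*G/(-1899 + G))
(-136213 + 4257350)*(4371648 + D(-1927)) = (-136213 + 4257350)*(4371648 + 2*(-1927)/(-1899 - 1927)) = 4121137*(4371648 + 2*(-1927)/(-3826)) = 4121137*(4371648 + 2*(-1927)*(-1/3826)) = 4121137*(4371648 + 1927/1913) = 4121137*(8362964551/1913) = 34464922640814487/1913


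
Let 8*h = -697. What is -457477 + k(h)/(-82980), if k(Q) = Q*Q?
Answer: -2429532739249/5310720 ≈ -4.5748e+5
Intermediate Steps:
h = -697/8 (h = (⅛)*(-697) = -697/8 ≈ -87.125)
k(Q) = Q²
-457477 + k(h)/(-82980) = -457477 + (-697/8)²/(-82980) = -457477 + (485809/64)*(-1/82980) = -457477 - 485809/5310720 = -2429532739249/5310720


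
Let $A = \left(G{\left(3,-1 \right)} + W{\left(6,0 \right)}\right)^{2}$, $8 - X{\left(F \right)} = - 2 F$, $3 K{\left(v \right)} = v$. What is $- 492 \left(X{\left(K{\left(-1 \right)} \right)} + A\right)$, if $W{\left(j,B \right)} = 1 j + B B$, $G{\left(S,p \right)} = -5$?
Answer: $-4100$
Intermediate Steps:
$K{\left(v \right)} = \frac{v}{3}$
$X{\left(F \right)} = 8 + 2 F$ ($X{\left(F \right)} = 8 - - 2 F = 8 + 2 F$)
$W{\left(j,B \right)} = j + B^{2}$
$A = 1$ ($A = \left(-5 + \left(6 + 0^{2}\right)\right)^{2} = \left(-5 + \left(6 + 0\right)\right)^{2} = \left(-5 + 6\right)^{2} = 1^{2} = 1$)
$- 492 \left(X{\left(K{\left(-1 \right)} \right)} + A\right) = - 492 \left(\left(8 + 2 \cdot \frac{1}{3} \left(-1\right)\right) + 1\right) = - 492 \left(\left(8 + 2 \left(- \frac{1}{3}\right)\right) + 1\right) = - 492 \left(\left(8 - \frac{2}{3}\right) + 1\right) = - 492 \left(\frac{22}{3} + 1\right) = \left(-492\right) \frac{25}{3} = -4100$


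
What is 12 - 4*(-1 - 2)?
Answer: 24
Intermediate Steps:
12 - 4*(-1 - 2) = 12 - 4*(-3) = 12 + 12 = 24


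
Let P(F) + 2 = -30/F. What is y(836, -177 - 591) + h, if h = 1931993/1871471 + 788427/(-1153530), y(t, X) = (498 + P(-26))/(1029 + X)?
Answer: 262024726239233/116266689195930 ≈ 2.2537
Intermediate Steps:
P(F) = -2 - 30/F
y(t, X) = 6463/(13*(1029 + X)) (y(t, X) = (498 + (-2 - 30/(-26)))/(1029 + X) = (498 + (-2 - 30*(-1/26)))/(1029 + X) = (498 + (-2 + 15/13))/(1029 + X) = (498 - 11/13)/(1029 + X) = 6463/(13*(1029 + X)))
h = 11953866971/34266634010 (h = 1931993*(1/1871471) + 788427*(-1/1153530) = 275999/267353 - 87603/128170 = 11953866971/34266634010 ≈ 0.34885)
y(836, -177 - 591) + h = 6463/(13*(1029 + (-177 - 591))) + 11953866971/34266634010 = 6463/(13*(1029 - 768)) + 11953866971/34266634010 = (6463/13)/261 + 11953866971/34266634010 = (6463/13)*(1/261) + 11953866971/34266634010 = 6463/3393 + 11953866971/34266634010 = 262024726239233/116266689195930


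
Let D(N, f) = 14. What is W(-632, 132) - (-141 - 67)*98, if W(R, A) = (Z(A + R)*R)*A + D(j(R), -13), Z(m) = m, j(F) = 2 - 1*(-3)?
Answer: 41732398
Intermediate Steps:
j(F) = 5 (j(F) = 2 + 3 = 5)
W(R, A) = 14 + A*R*(A + R) (W(R, A) = ((A + R)*R)*A + 14 = (R*(A + R))*A + 14 = A*R*(A + R) + 14 = 14 + A*R*(A + R))
W(-632, 132) - (-141 - 67)*98 = (14 + 132*(-632)*(132 - 632)) - (-141 - 67)*98 = (14 + 132*(-632)*(-500)) - (-208)*98 = (14 + 41712000) - 1*(-20384) = 41712014 + 20384 = 41732398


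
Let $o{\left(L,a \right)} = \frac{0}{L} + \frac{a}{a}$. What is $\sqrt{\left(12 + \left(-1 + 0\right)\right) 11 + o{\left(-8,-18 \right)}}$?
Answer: $\sqrt{122} \approx 11.045$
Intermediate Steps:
$o{\left(L,a \right)} = 1$ ($o{\left(L,a \right)} = 0 + 1 = 1$)
$\sqrt{\left(12 + \left(-1 + 0\right)\right) 11 + o{\left(-8,-18 \right)}} = \sqrt{\left(12 + \left(-1 + 0\right)\right) 11 + 1} = \sqrt{\left(12 - 1\right) 11 + 1} = \sqrt{11 \cdot 11 + 1} = \sqrt{121 + 1} = \sqrt{122}$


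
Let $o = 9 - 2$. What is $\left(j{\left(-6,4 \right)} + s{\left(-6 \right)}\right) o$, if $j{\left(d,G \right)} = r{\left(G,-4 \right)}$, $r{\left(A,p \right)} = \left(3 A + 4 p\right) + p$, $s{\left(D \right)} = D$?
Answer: $-98$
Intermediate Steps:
$r{\left(A,p \right)} = 3 A + 5 p$
$j{\left(d,G \right)} = -20 + 3 G$ ($j{\left(d,G \right)} = 3 G + 5 \left(-4\right) = 3 G - 20 = -20 + 3 G$)
$o = 7$ ($o = 9 - 2 = 7$)
$\left(j{\left(-6,4 \right)} + s{\left(-6 \right)}\right) o = \left(\left(-20 + 3 \cdot 4\right) - 6\right) 7 = \left(\left(-20 + 12\right) - 6\right) 7 = \left(-8 - 6\right) 7 = \left(-14\right) 7 = -98$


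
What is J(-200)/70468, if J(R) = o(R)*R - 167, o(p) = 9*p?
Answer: 359833/70468 ≈ 5.1063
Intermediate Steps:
J(R) = -167 + 9*R**2 (J(R) = (9*R)*R - 167 = 9*R**2 - 167 = -167 + 9*R**2)
J(-200)/70468 = (-167 + 9*(-200)**2)/70468 = (-167 + 9*40000)*(1/70468) = (-167 + 360000)*(1/70468) = 359833*(1/70468) = 359833/70468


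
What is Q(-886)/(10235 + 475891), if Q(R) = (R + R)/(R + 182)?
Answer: 443/85558176 ≈ 5.1778e-6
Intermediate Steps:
Q(R) = 2*R/(182 + R) (Q(R) = (2*R)/(182 + R) = 2*R/(182 + R))
Q(-886)/(10235 + 475891) = (2*(-886)/(182 - 886))/(10235 + 475891) = (2*(-886)/(-704))/486126 = (2*(-886)*(-1/704))*(1/486126) = (443/176)*(1/486126) = 443/85558176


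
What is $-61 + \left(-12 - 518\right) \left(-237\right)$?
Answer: $125549$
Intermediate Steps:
$-61 + \left(-12 - 518\right) \left(-237\right) = -61 - -125610 = -61 + 125610 = 125549$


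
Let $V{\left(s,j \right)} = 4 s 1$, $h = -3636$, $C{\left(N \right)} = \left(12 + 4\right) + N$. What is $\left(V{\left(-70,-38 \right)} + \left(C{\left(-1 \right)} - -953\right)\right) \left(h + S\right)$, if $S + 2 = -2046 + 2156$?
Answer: $-2427264$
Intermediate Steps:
$C{\left(N \right)} = 16 + N$
$V{\left(s,j \right)} = 4 s$
$S = 108$ ($S = -2 + \left(-2046 + 2156\right) = -2 + 110 = 108$)
$\left(V{\left(-70,-38 \right)} + \left(C{\left(-1 \right)} - -953\right)\right) \left(h + S\right) = \left(4 \left(-70\right) + \left(\left(16 - 1\right) - -953\right)\right) \left(-3636 + 108\right) = \left(-280 + \left(15 + 953\right)\right) \left(-3528\right) = \left(-280 + 968\right) \left(-3528\right) = 688 \left(-3528\right) = -2427264$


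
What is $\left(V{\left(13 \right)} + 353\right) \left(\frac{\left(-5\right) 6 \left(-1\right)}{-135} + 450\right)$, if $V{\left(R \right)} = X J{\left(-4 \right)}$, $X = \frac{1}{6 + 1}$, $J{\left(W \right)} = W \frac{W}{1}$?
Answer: $\frac{3355792}{21} \approx 1.598 \cdot 10^{5}$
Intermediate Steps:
$J{\left(W \right)} = W^{2}$ ($J{\left(W \right)} = W W 1 = W W = W^{2}$)
$X = \frac{1}{7} \approx 0.14286$
$V{\left(R \right)} = \frac{16}{7}$ ($V{\left(R \right)} = \frac{\left(-4\right)^{2}}{7} = \frac{1}{7} \cdot 16 = \frac{16}{7}$)
$\left(V{\left(13 \right)} + 353\right) \left(\frac{\left(-5\right) 6 \left(-1\right)}{-135} + 450\right) = \left(\frac{16}{7} + 353\right) \left(\frac{\left(-5\right) 6 \left(-1\right)}{-135} + 450\right) = \frac{2487 \left(\left(-30\right) \left(-1\right) \left(- \frac{1}{135}\right) + 450\right)}{7} = \frac{2487 \left(30 \left(- \frac{1}{135}\right) + 450\right)}{7} = \frac{2487 \left(- \frac{2}{9} + 450\right)}{7} = \frac{2487}{7} \cdot \frac{4048}{9} = \frac{3355792}{21}$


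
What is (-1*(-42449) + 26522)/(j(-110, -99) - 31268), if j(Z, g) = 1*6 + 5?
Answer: -68971/31257 ≈ -2.2066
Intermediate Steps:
j(Z, g) = 11 (j(Z, g) = 6 + 5 = 11)
(-1*(-42449) + 26522)/(j(-110, -99) - 31268) = (-1*(-42449) + 26522)/(11 - 31268) = (42449 + 26522)/(-31257) = 68971*(-1/31257) = -68971/31257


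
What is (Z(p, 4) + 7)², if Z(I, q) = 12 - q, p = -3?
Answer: 225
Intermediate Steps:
(Z(p, 4) + 7)² = ((12 - 1*4) + 7)² = ((12 - 4) + 7)² = (8 + 7)² = 15² = 225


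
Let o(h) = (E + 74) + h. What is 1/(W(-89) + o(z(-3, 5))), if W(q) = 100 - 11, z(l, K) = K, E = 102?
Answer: 1/270 ≈ 0.0037037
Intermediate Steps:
W(q) = 89
o(h) = 176 + h (o(h) = (102 + 74) + h = 176 + h)
1/(W(-89) + o(z(-3, 5))) = 1/(89 + (176 + 5)) = 1/(89 + 181) = 1/270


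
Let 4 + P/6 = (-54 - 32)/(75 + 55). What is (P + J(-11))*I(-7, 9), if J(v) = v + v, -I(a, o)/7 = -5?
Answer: -22736/13 ≈ -1748.9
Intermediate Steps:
I(a, o) = 35 (I(a, o) = -7*(-5) = 35)
P = -1818/65 (P = -24 + 6*((-54 - 32)/(75 + 55)) = -24 + 6*(-86/130) = -24 + 6*(-86*1/130) = -24 + 6*(-43/65) = -24 - 258/65 = -1818/65 ≈ -27.969)
J(v) = 2*v
(P + J(-11))*I(-7, 9) = (-1818/65 + 2*(-11))*35 = (-1818/65 - 22)*35 = -3248/65*35 = -22736/13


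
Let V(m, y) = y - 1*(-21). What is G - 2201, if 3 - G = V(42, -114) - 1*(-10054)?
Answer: -12159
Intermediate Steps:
V(m, y) = 21 + y (V(m, y) = y + 21 = 21 + y)
G = -9958 (G = 3 - ((21 - 114) - 1*(-10054)) = 3 - (-93 + 10054) = 3 - 1*9961 = 3 - 9961 = -9958)
G - 2201 = -9958 - 2201 = -12159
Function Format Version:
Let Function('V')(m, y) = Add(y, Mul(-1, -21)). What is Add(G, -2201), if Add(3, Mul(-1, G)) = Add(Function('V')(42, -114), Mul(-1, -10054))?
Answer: -12159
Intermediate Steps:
Function('V')(m, y) = Add(21, y) (Function('V')(m, y) = Add(y, 21) = Add(21, y))
G = -9958 (G = Add(3, Mul(-1, Add(Add(21, -114), Mul(-1, -10054)))) = Add(3, Mul(-1, Add(-93, 10054))) = Add(3, Mul(-1, 9961)) = Add(3, -9961) = -9958)
Add(G, -2201) = Add(-9958, -2201) = -12159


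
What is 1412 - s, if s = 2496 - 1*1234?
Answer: 150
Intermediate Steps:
s = 1262 (s = 2496 - 1234 = 1262)
1412 - s = 1412 - 1*1262 = 1412 - 1262 = 150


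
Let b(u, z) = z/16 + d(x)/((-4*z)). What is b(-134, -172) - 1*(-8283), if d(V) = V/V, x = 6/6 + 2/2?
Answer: 5691309/688 ≈ 8272.3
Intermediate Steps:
x = 2 (x = 6*(1/6) + 2*(1/2) = 1 + 1 = 2)
d(V) = 1
b(u, z) = -1/(4*z) + z/16 (b(u, z) = z/16 + 1/(-4*z) = z*(1/16) + 1*(-1/(4*z)) = z/16 - 1/(4*z) = -1/(4*z) + z/16)
b(-134, -172) - 1*(-8283) = (1/16)*(-4 + (-172)**2)/(-172) - 1*(-8283) = (1/16)*(-1/172)*(-4 + 29584) + 8283 = (1/16)*(-1/172)*29580 + 8283 = -7395/688 + 8283 = 5691309/688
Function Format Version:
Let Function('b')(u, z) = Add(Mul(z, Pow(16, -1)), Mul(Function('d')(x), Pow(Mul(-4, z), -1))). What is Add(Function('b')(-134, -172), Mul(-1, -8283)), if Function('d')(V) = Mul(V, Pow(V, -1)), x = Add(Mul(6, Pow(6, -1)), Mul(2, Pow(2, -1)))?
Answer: Rational(5691309, 688) ≈ 8272.3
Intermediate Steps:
x = 2 (x = Add(Mul(6, Rational(1, 6)), Mul(2, Rational(1, 2))) = Add(1, 1) = 2)
Function('d')(V) = 1
Function('b')(u, z) = Add(Mul(Rational(-1, 4), Pow(z, -1)), Mul(Rational(1, 16), z)) (Function('b')(u, z) = Add(Mul(z, Pow(16, -1)), Mul(1, Pow(Mul(-4, z), -1))) = Add(Mul(z, Rational(1, 16)), Mul(1, Mul(Rational(-1, 4), Pow(z, -1)))) = Add(Mul(Rational(1, 16), z), Mul(Rational(-1, 4), Pow(z, -1))) = Add(Mul(Rational(-1, 4), Pow(z, -1)), Mul(Rational(1, 16), z)))
Add(Function('b')(-134, -172), Mul(-1, -8283)) = Add(Mul(Rational(1, 16), Pow(-172, -1), Add(-4, Pow(-172, 2))), Mul(-1, -8283)) = Add(Mul(Rational(1, 16), Rational(-1, 172), Add(-4, 29584)), 8283) = Add(Mul(Rational(1, 16), Rational(-1, 172), 29580), 8283) = Add(Rational(-7395, 688), 8283) = Rational(5691309, 688)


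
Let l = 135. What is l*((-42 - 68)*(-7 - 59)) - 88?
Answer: 980012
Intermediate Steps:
l*((-42 - 68)*(-7 - 59)) - 88 = 135*((-42 - 68)*(-7 - 59)) - 88 = 135*(-110*(-66)) - 88 = 135*7260 - 88 = 980100 - 88 = 980012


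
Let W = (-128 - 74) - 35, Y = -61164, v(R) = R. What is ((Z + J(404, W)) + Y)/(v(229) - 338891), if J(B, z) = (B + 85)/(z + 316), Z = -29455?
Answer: 3579206/13377149 ≈ 0.26756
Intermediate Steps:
W = -237 (W = -202 - 35 = -237)
J(B, z) = (85 + B)/(316 + z)
((Z + J(404, W)) + Y)/(v(229) - 338891) = ((-29455 + (85 + 404)/(316 - 237)) - 61164)/(229 - 338891) = ((-29455 + 489/79) - 61164)/(-338662) = ((-29455 + (1/79)*489) - 61164)*(-1/338662) = ((-29455 + 489/79) - 61164)*(-1/338662) = (-2326456/79 - 61164)*(-1/338662) = -7158412/79*(-1/338662) = 3579206/13377149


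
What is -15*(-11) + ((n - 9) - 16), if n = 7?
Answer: 147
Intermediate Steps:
-15*(-11) + ((n - 9) - 16) = -15*(-11) + ((7 - 9) - 16) = 165 + (-2 - 16) = 165 - 18 = 147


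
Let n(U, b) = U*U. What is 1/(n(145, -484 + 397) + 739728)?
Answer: 1/760753 ≈ 1.3145e-6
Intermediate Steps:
n(U, b) = U**2
1/(n(145, -484 + 397) + 739728) = 1/(145**2 + 739728) = 1/(21025 + 739728) = 1/760753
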